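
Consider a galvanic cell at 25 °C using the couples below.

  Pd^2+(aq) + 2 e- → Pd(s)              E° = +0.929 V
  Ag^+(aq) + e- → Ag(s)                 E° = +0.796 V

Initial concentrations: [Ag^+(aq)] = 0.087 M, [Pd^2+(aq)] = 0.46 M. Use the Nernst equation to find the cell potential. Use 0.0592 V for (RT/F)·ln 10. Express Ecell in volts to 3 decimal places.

The Pd²⁺/Pd couple has the more positive E°, so it is the cathode; Ag⁺/Ag is the anode.
E°cell = +0.929 − (+0.796) = +0.133 V, with n = 2 electrons transferred.
For the overall reaction Pd^2+(aq) + 2 Ag(s) → Pd(s) + 2 Ag^+(aq), Q = [Ag^+(aq)]^2 / [Pd^2+(aq)] = 0.0165, giving log Q = −1.784.
By the Nernst equation, E = +0.133 − (0.0592/2)·(−1.784) = +0.186 V.

+0.186 V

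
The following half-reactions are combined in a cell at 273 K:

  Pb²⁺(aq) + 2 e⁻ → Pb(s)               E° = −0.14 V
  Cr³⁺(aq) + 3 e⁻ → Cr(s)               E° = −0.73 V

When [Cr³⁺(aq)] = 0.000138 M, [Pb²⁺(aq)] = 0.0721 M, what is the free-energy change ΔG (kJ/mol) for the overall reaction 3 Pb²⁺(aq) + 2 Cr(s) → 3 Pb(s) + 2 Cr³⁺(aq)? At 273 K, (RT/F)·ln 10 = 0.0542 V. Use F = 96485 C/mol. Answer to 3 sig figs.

The standard cell potential is −0.14 − (−0.73) = +0.59 V, with n = 6 electrons in the balanced equation.
Q = [Cr³⁺(aq)]^2 / [Pb²⁺(aq)]^3 = 5.08×10^−5, so log Q = −4.294 and E = +0.59 − (0.0542/6)(−4.294) = +0.6288 V.
Finally ΔG = −nFE = −(6)(96485 C/mol)(+0.6288 V) = −364 kJ/mol.

−364 kJ/mol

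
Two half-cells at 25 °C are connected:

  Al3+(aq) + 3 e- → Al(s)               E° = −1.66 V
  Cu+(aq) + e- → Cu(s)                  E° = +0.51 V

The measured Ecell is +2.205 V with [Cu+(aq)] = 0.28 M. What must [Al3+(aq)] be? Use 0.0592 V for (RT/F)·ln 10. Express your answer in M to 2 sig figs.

0.00037 M

With Cu⁺/Cu at the cathode and Al³⁺/Al at the anode, E°cell = +0.51 − (−1.66) = +2.17 V (n = 3).
Since E = E° − (0.0592/n)·log Q, log Q = n(E° − E)/0.0592 = −1.774.
For 3 Cu+(aq) + Al(s) → 3 Cu(s) + Al3+(aq), the reaction quotient is Q = [Al3+(aq)] / [Cu+(aq)]^3.
Isolating [Al3+(aq)] in Q = 10^{−1.774} yields log [Al3+(aq)] = −3.433, i.e. 0.00037 M.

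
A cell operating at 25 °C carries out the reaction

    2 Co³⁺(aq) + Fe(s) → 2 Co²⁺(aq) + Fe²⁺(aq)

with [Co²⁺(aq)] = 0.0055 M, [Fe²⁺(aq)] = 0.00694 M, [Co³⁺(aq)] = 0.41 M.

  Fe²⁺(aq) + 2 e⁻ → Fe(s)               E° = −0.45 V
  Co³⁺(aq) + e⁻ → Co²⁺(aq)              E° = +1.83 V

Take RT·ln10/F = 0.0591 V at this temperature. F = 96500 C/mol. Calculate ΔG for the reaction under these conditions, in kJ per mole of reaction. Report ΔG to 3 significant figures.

−474 kJ/mol

With Co³⁺/Co²⁺ reduced at the cathode, E°cell = +1.83 − (−0.45) = +2.28 V and n = 2.
Q = ([Co²⁺(aq)]^2·[Fe²⁺(aq)]) / [Co³⁺(aq)]^2 = 1.25×10^−6, so log Q = −5.903 and E = +2.28 − (0.0591/2)(−5.903) = +2.4544 V.
ΔG = −nFE = −(2)(96500)(+2.4544) J/mol = −474 kJ/mol.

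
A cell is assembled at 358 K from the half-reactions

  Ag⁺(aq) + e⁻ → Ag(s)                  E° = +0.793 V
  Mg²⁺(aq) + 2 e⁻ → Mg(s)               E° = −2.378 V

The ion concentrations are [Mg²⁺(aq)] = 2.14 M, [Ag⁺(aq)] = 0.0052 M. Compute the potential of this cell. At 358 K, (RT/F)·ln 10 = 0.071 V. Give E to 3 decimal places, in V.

+2.997 V

The Ag⁺/Ag couple has the more positive E°, so it is the cathode; Mg²⁺/Mg is the anode.
The standard potential is +0.793 − (−2.378) = +3.171 V and the balanced reaction transfers n = 2 electrons.
Balancing gives 2 Ag⁺(aq) + Mg(s) → 2 Ag(s) + Mg²⁺(aq); hence Q = [Mg²⁺(aq)] / [Ag⁺(aq)]^2 = 7.91×10^4 (log Q = 4.898).
Applying E = E° − (RT ln10/nF)·log Q gives +3.171 − (0.071/2)(4.898) = +2.997 V.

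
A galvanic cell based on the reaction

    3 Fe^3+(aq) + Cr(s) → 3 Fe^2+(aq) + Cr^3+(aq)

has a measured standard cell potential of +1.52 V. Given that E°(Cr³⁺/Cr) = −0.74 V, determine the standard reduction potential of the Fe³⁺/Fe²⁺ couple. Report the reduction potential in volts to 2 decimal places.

+0.78 V

In the reaction as written the Fe³⁺/Fe²⁺ couple is reduced (cathode) and Cr³⁺/Cr is oxidized (anode), so E°cell = E°(Fe³⁺/Fe²⁺) − E°(Cr³⁺/Cr).
E°(Fe³⁺/Fe²⁺) = E°cell + E°(anode) = +1.52 + (−0.74) = +0.78 V.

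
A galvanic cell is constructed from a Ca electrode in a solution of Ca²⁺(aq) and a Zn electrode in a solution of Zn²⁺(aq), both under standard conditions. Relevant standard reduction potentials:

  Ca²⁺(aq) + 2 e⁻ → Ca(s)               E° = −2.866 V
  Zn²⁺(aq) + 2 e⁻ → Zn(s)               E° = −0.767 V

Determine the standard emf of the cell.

+2.099 V

The Zn²⁺/Zn couple has the higher E°, so Zn ion is reduced (cathode) and Ca is oxidized (anode).
E°cell = E°(cathode) − E°(anode) = −0.767 − (−2.866) = +2.099 V.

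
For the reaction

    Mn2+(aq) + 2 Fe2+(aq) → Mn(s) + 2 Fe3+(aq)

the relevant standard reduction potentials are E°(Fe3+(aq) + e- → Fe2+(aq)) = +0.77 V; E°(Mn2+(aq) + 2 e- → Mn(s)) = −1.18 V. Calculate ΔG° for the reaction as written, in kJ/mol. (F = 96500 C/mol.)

+376 kJ/mol

In the reaction as written Mn2+(aq) is reduced, so the Mn²⁺/Mn couple is the cathode and Fe³⁺/Fe²⁺ is the anode.
E°cell = −1.18 − (+0.77) = −1.95 V; balancing electrons gives n = 2.
ΔG° = −nFE°cell = −(2)(96500)(−1.95) J/mol = +376 kJ/mol.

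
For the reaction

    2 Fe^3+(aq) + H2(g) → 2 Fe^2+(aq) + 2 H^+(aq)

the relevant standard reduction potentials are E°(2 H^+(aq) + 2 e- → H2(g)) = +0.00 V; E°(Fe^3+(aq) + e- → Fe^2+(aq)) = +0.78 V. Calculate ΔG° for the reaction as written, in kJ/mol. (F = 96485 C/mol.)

−151 kJ/mol

In the reaction as written Fe^3+(aq) is reduced, so the Fe³⁺/Fe²⁺ couple is the cathode and 2H⁺/H₂ is the anode.
E°cell = +0.78 − (+0.00) = +0.78 V; balancing electrons gives n = 2.
ΔG° = −nFE°cell = −(2)(96485)(+0.78) J/mol = −151 kJ/mol.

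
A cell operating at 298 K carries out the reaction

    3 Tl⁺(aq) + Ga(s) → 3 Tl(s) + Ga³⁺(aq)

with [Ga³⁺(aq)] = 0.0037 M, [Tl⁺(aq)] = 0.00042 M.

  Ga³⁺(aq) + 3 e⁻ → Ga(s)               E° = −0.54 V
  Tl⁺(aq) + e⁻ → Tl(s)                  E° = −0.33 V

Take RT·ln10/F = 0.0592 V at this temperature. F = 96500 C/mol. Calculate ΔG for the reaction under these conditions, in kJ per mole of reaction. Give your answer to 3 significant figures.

−16.8 kJ/mol

With Tl⁺/Tl reduced at the cathode, E°cell = −0.33 − (−0.54) = +0.21 V and n = 3.
Q = [Ga³⁺(aq)] / [Tl⁺(aq)]^3 = 4.99×10^7, so log Q = 7.698 and E = +0.21 − (0.0592/3)(7.698) = +0.0581 V.
Finally ΔG = −nFE = −(3)(96500 C/mol)(+0.0581 V) = −16.8 kJ/mol.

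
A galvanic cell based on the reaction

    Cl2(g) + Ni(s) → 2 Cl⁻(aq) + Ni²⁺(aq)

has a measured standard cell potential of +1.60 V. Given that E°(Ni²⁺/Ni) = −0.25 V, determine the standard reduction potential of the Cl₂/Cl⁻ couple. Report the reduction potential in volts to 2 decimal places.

In the reaction as written the Cl₂/Cl⁻ couple is reduced (cathode) and Ni²⁺/Ni is oxidized (anode), so E°cell = E°(Cl₂/Cl⁻) − E°(Ni²⁺/Ni).
E°(Cl₂/Cl⁻) = E°cell + E°(anode) = +1.60 + (−0.25) = +1.35 V.

+1.35 V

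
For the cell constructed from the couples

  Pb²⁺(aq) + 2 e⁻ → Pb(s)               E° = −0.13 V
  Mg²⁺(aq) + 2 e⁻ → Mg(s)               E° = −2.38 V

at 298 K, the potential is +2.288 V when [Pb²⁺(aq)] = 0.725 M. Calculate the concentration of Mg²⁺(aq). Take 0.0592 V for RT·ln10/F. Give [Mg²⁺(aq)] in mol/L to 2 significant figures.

With Pb²⁺/Pb at the cathode and Mg²⁺/Mg at the anode, E°cell = −0.13 − (−2.38) = +2.25 V (n = 2).
From the Nernst equation, log Q = n(E° − E)/0.0592 = 2·(+2.25 − (+2.288))/0.0592 = −1.284.
For Pb²⁺(aq) + Mg(s) → Pb(s) + Mg²⁺(aq), the reaction quotient is Q = [Mg²⁺(aq)] / [Pb²⁺(aq)].
Solving for the unknown gives log [Mg²⁺(aq)] = −1.424, so [Mg²⁺(aq)] ≈ 0.038 M.

0.038 M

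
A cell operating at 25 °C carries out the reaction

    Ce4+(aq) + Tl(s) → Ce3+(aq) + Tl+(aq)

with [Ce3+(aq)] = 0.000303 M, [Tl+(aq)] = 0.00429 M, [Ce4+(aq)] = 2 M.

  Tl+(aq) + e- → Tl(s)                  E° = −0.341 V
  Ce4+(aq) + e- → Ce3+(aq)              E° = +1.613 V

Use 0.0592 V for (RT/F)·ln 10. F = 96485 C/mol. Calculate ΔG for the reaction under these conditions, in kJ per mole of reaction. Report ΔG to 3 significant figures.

−224 kJ/mol

With Ce⁴⁺/Ce³⁺ reduced at the cathode, E°cell = +1.613 − (−0.341) = +1.954 V and n = 1.
The reaction quotient is ([Ce3+(aq)]·[Tl+(aq)]) / [Ce4+(aq)] = 6.5×10^−7; by Nernst, E = +1.954 − (0.0592/1)(−6.187) = +2.3203 V.
Then ΔG = −nFE = −1 × 96485 × +2.3203 J/mol = −224 kJ/mol.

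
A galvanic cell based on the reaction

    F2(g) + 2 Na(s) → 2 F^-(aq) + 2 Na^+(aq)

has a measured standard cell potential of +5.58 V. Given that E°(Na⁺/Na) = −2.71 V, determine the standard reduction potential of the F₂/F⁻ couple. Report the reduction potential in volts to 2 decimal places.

In the reaction as written the F₂/F⁻ couple is reduced (cathode) and Na⁺/Na is oxidized (anode), so E°cell = E°(F₂/F⁻) − E°(Na⁺/Na).
E°(F₂/F⁻) = E°cell + E°(anode) = +5.58 + (−2.71) = +2.87 V.

+2.87 V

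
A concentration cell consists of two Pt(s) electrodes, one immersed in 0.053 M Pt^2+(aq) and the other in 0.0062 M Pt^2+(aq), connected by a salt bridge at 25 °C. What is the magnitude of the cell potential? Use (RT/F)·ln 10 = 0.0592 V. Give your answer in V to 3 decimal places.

0.028 V

For a concentration cell E°cell = 0, since both electrodes use the same couple.
The compartment with the higher Pt^2+(aq) concentration (0.053 M) acts as the cathode; ions are reduced there and produced at the dilute (0.0062 M) anode.
With n = 2, Ecell = −(0.0592/2)·log([dilute]/[conc]) = −(0.0592/2)·log(0.0062/0.053) = +0.028 V.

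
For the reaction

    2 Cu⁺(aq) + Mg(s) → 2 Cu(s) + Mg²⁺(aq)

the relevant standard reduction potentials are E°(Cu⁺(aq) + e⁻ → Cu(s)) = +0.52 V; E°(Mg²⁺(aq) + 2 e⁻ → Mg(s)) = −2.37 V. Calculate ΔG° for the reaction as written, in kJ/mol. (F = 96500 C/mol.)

−558 kJ/mol

In the reaction as written Cu⁺(aq) is reduced, so the Cu⁺/Cu couple is the cathode and Mg²⁺/Mg is the anode.
E°cell = +0.52 − (−2.37) = +2.89 V; balancing electrons gives n = 2.
ΔG° = −nFE°cell = −(2)(96500)(+2.89) J/mol = −558 kJ/mol.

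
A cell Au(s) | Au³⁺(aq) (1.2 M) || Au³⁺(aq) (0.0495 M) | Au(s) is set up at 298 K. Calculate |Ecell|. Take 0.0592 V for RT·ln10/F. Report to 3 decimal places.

For a concentration cell E°cell = 0, since both electrodes use the same couple.
The compartment with the higher Au³⁺(aq) concentration (1.2 M) acts as the cathode; ions are reduced there and produced at the dilute (0.0495 M) anode.
With n = 3, Ecell = −(0.0592/3)·log([dilute]/[conc]) = −(0.0592/3)·log(0.0495/1.2) = +0.027 V.

0.027 V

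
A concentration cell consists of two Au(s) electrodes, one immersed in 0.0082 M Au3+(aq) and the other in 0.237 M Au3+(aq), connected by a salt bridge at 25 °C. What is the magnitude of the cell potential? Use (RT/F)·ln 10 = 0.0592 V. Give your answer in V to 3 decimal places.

For a concentration cell E°cell = 0, since both electrodes use the same couple.
The compartment with the higher Au3+(aq) concentration (0.237 M) acts as the cathode; ions are reduced there and produced at the dilute (0.0082 M) anode.
With n = 3, Ecell = −(0.0592/3)·log([dilute]/[conc]) = −(0.0592/3)·log(0.0082/0.237) = +0.029 V.

0.029 V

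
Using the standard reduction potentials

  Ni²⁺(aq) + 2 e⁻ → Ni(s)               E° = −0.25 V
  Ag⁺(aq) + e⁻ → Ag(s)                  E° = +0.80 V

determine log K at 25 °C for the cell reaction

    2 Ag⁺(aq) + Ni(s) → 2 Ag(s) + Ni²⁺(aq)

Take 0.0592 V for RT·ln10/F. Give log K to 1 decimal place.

The Ag⁺/Ag couple is reduced (cathode); E°cell = +0.80 − (−0.25) = +1.05 V with n = 2.
At equilibrium E = 0, so log K = nE°cell / 0.0592 = (2)(+1.05) / 0.0592 = 35.5.

log K = 35.5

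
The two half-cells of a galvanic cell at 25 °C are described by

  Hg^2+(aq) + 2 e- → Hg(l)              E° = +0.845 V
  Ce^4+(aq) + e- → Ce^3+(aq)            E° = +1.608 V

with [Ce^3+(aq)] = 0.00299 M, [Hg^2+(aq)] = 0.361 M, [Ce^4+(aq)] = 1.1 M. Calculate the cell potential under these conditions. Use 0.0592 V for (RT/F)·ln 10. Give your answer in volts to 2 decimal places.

Ce⁴⁺/Ce³⁺ is reduced (cathode, E° = +1.608 V) and Hg²⁺/Hg is oxidized (anode).
E°cell = E°cat − E°an = +1.608 − (+0.845) = +0.763 V; n = 2.
The balanced reaction is 2 Ce^4+(aq) + Hg(l) → 2 Ce^3+(aq) + Hg^2+(aq), so Q = ([Ce^3+(aq)]^2·[Hg^2+(aq)]) / [Ce^4+(aq)]^2 = 2.67×10^−6 and log Q = −5.574.
By the Nernst equation, E = +0.763 − (0.0592/2)·(−5.574) = +0.93 V.

+0.93 V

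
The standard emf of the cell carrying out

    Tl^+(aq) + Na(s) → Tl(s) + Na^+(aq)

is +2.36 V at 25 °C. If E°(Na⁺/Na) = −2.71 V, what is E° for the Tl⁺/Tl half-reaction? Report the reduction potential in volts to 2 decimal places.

In the reaction as written the Tl⁺/Tl couple is reduced (cathode) and Na⁺/Na is oxidized (anode), so E°cell = E°(Tl⁺/Tl) − E°(Na⁺/Na).
E°(Tl⁺/Tl) = E°cell + E°(anode) = +2.36 + (−2.71) = −0.35 V.

−0.35 V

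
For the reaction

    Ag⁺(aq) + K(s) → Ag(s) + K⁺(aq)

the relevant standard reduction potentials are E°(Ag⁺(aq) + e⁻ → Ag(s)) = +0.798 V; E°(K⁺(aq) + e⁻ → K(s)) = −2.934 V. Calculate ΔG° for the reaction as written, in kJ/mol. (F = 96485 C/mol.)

In the reaction as written Ag⁺(aq) is reduced, so the Ag⁺/Ag couple is the cathode and K⁺/K is the anode.
E°cell = +0.798 − (−2.934) = +3.732 V; balancing electrons gives n = 1.
ΔG° = −nFE°cell = −(1)(96485)(+3.732) J/mol = −360 kJ/mol.

−360 kJ/mol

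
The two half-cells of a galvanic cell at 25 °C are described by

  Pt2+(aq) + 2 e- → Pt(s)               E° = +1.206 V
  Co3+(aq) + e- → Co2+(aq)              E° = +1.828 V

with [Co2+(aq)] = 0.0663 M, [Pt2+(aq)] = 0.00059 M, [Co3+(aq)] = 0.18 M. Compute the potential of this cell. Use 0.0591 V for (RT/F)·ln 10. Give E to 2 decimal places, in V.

Co³⁺/Co²⁺ is reduced (cathode, E° = +1.828 V) and Pt²⁺/Pt is oxidized (anode).
The standard potential is +1.828 − (+1.206) = +0.622 V and the balanced reaction transfers n = 2 electrons.
Balancing gives 2 Co3+(aq) + Pt(s) → 2 Co2+(aq) + Pt2+(aq); hence Q = ([Co2+(aq)]^2·[Pt2+(aq)]) / [Co3+(aq)]^2 = 8×10^−5 (log Q = −4.097).
Applying E = E° − (RT ln10/nF)·log Q gives +0.622 − (0.0591/2)(−4.097) = +0.74 V.

+0.74 V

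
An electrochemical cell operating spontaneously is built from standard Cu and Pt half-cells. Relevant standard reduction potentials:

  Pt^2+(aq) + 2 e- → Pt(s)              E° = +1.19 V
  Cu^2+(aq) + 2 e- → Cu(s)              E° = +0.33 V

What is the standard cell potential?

Of the two couples in this cell, the one with the more positive reduction potential is reduced at the cathode: here that is Pt²⁺/Pt (+1.19 V); Cu²⁺/Cu (+0.33 V) is the anode.
E°cell = E°(cathode) − E°(anode) = +1.19 − (+0.33) = +0.86 V.

+0.86 V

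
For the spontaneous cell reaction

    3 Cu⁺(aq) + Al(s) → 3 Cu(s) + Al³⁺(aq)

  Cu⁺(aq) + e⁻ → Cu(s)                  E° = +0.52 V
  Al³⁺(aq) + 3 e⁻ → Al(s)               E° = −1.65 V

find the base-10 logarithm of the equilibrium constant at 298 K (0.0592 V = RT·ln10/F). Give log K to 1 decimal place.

log K = 110.0

The Cu⁺/Cu couple is reduced (cathode); E°cell = +0.52 − (−1.65) = +2.17 V with n = 3.
At equilibrium E = 0, so log K = nE°cell / 0.0592 = (3)(+2.17) / 0.0592 = 110.0.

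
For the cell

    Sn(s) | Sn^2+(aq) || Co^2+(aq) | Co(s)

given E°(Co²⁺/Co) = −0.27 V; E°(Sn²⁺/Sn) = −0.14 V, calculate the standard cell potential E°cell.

By convention the left-hand electrode in cell notation is the anode (oxidation) and the right-hand electrode is the cathode (reduction).
E°cell = E°(right) − E°(left) = −0.27 − (−0.14) = −0.13 V.
The negative sign shows that, as written, the cell would require an external voltage to drive the reaction.

−0.13 V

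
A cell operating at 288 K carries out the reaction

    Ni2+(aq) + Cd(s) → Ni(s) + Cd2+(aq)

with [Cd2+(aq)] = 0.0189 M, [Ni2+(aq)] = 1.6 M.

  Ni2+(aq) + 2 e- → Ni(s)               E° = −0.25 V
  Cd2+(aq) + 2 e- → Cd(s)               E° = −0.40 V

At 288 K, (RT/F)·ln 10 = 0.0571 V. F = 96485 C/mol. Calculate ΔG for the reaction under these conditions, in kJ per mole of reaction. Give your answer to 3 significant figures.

−39.6 kJ/mol

With Ni²⁺/Ni reduced at the cathode, E°cell = −0.25 − (−0.40) = +0.15 V and n = 2.
The reaction quotient is [Cd2+(aq)] / [Ni2+(aq)] = 0.0118; by Nernst, E = +0.15 − (0.0571/2)(−1.928) = +0.2050 V.
Finally ΔG = −nFE = −(2)(96485 C/mol)(+0.2050 V) = −39.6 kJ/mol.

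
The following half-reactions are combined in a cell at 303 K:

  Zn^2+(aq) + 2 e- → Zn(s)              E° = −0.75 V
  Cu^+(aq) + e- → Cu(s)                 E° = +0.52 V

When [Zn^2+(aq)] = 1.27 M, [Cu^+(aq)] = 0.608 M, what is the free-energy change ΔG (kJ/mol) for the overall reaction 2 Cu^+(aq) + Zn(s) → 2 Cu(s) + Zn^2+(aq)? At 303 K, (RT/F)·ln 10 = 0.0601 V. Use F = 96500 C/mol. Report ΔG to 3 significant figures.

E°cell = +0.52 − (−0.75) = +1.27 V; the balanced reaction transfers n = 2 electrons.
The reaction quotient is [Zn^2+(aq)] / [Cu^+(aq)]^2 = 3.44; by Nernst, E = +1.27 − (0.0601/2)(0.536) = +1.2539 V.
ΔG = −nFE = −(2)(96500)(+1.2539) J/mol = −242 kJ/mol.

−242 kJ/mol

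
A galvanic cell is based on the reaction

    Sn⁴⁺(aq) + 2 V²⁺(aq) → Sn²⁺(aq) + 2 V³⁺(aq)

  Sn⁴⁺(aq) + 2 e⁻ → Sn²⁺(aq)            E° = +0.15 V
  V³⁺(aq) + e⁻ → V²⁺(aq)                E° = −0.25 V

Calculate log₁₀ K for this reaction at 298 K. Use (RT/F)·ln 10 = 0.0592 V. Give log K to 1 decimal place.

The Sn⁴⁺/Sn²⁺ couple is reduced (cathode); E°cell = +0.15 − (−0.25) = +0.40 V with n = 2.
At equilibrium E = 0, so log K = nE°cell / 0.0592 = (2)(+0.40) / 0.0592 = 13.5.

log K = 13.5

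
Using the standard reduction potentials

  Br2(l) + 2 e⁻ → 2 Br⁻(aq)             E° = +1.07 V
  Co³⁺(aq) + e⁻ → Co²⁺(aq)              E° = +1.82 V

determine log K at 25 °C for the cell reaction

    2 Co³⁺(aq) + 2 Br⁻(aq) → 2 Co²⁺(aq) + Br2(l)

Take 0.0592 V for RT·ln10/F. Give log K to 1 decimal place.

The Co³⁺/Co²⁺ couple is reduced (cathode); E°cell = +1.82 − (+1.07) = +0.75 V with n = 2.
At equilibrium E = 0, so log K = nE°cell / 0.0592 = (2)(+0.75) / 0.0592 = 25.3.

log K = 25.3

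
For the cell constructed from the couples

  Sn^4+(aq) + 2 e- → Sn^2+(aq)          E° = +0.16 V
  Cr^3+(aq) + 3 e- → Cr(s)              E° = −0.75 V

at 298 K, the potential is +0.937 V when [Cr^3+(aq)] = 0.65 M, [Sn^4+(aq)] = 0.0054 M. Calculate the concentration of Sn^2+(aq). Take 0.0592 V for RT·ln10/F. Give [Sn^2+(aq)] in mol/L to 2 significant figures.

0.00088 M

With Sn⁴⁺/Sn²⁺ at the cathode and Cr³⁺/Cr at the anode, E°cell = +0.16 − (−0.75) = +0.91 V (n = 6).
Since E = E° − (0.0592/n)·log Q, log Q = n(E° − E)/0.0592 = −2.736.
The balanced reaction is 3 Sn^4+(aq) + 2 Cr(s) → 3 Sn^2+(aq) + 2 Cr^3+(aq), so Q = ([Sn^2+(aq)]^3·[Cr^3+(aq)]^2) / [Sn^4+(aq)]^3.
Substituting the known concentrations and solving, log [Sn^2+(aq)] = −3.055 and [Sn^2+(aq)] = 0.00088 M.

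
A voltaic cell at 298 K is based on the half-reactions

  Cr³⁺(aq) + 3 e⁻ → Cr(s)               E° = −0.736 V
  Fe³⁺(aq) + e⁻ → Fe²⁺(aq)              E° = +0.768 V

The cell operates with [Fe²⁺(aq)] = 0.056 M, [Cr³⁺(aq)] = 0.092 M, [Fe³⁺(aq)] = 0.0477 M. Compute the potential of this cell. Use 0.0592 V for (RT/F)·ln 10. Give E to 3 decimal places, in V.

+1.520 V

The Fe³⁺/Fe²⁺ couple has the more positive E°, so it is the cathode; Cr³⁺/Cr is the anode.
The standard potential is +0.768 − (−0.736) = +1.504 V and the balanced reaction transfers n = 3 electrons.
The balanced reaction is 3 Fe³⁺(aq) + Cr(s) → 3 Fe²⁺(aq) + Cr³⁺(aq), so Q = ([Fe²⁺(aq)]^3·[Cr³⁺(aq)]) / [Fe³⁺(aq)]^3 = 0.149 and log Q = −0.827.
E = E° − (0.0592/n)·log Q = +1.504 − (0.0592/3)(−0.827) = +1.520 V.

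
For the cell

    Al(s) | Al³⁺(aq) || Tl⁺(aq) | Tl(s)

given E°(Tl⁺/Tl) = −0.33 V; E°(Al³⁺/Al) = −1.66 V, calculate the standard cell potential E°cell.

+1.33 V

By convention the left-hand electrode in cell notation is the anode (oxidation) and the right-hand electrode is the cathode (reduction).
E°cell = E°(right) − E°(left) = −0.33 − (−1.66) = +1.33 V.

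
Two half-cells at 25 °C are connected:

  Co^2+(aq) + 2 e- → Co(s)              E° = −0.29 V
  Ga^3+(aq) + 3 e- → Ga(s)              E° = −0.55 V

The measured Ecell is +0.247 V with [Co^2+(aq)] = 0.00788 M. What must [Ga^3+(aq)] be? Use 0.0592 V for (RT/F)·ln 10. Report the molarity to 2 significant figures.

Co²⁺/Co is the cathode (higher E°); E°cell = −0.29 − (−0.55) = +0.26 V with n = 6.
From the Nernst equation, log Q = n(E° − E)/0.0592 = 6·(+0.26 − (+0.247))/0.0592 = 1.318.
For 3 Co^2+(aq) + 2 Ga(s) → 3 Co(s) + 2 Ga^3+(aq), the reaction quotient is Q = [Ga^3+(aq)]^2 / [Co^2+(aq)]^3.
Isolating [Ga^3+(aq)] in Q = 10^{1.318} yields log [Ga^3+(aq)] = −2.496, i.e. 0.0032 M.

0.0032 M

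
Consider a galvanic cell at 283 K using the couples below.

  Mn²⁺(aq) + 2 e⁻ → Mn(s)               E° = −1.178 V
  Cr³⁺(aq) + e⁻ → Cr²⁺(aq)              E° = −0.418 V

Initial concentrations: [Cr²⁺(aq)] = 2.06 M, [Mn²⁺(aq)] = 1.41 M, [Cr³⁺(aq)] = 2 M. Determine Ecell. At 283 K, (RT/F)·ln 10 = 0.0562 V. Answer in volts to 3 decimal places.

+0.755 V

The Cr³⁺/Cr²⁺ couple has the more positive E°, so it is the cathode; Mn²⁺/Mn is the anode.
E°cell = E°cat − E°an = −0.418 − (−1.178) = +0.760 V; n = 2.
For the overall reaction 2 Cr³⁺(aq) + Mn(s) → 2 Cr²⁺(aq) + Mn²⁺(aq), Q = ([Cr²⁺(aq)]^2·[Mn²⁺(aq)]) / [Cr³⁺(aq)]^2 = 1.5, giving log Q = 0.175.
By the Nernst equation, E = +0.760 − (0.0562/2)·(0.175) = +0.755 V.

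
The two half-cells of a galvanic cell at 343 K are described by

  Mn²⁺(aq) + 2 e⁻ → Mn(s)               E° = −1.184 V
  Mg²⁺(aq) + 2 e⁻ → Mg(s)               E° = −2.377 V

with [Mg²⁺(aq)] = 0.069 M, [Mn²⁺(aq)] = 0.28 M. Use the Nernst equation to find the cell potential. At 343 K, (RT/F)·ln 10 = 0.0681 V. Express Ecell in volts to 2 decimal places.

Mn²⁺/Mn is reduced (cathode, E° = −1.184 V) and Mg²⁺/Mg is oxidized (anode).
E°cell = −1.184 − (−2.377) = +1.193 V, with n = 2 electrons transferred.
The balanced reaction is Mn²⁺(aq) + Mg(s) → Mn(s) + Mg²⁺(aq), so Q = [Mg²⁺(aq)] / [Mn²⁺(aq)] = 0.246 and log Q = −0.608.
E = E° − (0.0681/n)·log Q = +1.193 − (0.0681/2)(−0.608) = +1.21 V.

+1.21 V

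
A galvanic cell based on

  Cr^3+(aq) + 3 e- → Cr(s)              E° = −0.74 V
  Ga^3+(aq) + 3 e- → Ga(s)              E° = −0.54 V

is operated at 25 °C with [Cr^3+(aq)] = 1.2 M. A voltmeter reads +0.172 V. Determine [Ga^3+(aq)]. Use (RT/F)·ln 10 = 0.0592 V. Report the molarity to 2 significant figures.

0.046 M

With Ga³⁺/Ga at the cathode and Cr³⁺/Cr at the anode, E°cell = −0.54 − (−0.74) = +0.20 V (n = 3).
From the Nernst equation, log Q = n(E° − E)/0.0592 = 3·(+0.20 − (+0.172))/0.0592 = 1.419.
For Ga^3+(aq) + Cr(s) → Ga(s) + Cr^3+(aq), the reaction quotient is Q = [Cr^3+(aq)] / [Ga^3+(aq)].
Substituting the known concentrations and solving, log [Ga^3+(aq)] = −1.340 and [Ga^3+(aq)] = 0.046 M.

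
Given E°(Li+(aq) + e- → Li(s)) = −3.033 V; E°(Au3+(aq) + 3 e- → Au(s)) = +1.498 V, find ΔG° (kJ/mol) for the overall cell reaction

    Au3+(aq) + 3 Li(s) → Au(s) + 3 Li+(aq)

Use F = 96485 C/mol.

−1312 kJ/mol

In the reaction as written Au3+(aq) is reduced, so the Au³⁺/Au couple is the cathode and Li⁺/Li is the anode.
E°cell = +1.498 − (−3.033) = +4.531 V; balancing electrons gives n = 3.
ΔG° = −nFE°cell = −(3)(96485)(+4.531) J/mol = −1312 kJ/mol.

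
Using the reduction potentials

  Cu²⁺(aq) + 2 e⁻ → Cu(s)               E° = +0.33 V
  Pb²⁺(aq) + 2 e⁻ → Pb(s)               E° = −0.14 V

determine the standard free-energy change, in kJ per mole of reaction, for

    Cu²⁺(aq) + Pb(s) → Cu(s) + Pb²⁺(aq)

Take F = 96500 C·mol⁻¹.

In the reaction as written Cu²⁺(aq) is reduced, so the Cu²⁺/Cu couple is the cathode and Pb²⁺/Pb is the anode.
E°cell = +0.33 − (−0.14) = +0.47 V; balancing electrons gives n = 2.
ΔG° = −nFE°cell = −(2)(96500)(+0.47) J/mol = −90.7 kJ/mol.

−90.7 kJ/mol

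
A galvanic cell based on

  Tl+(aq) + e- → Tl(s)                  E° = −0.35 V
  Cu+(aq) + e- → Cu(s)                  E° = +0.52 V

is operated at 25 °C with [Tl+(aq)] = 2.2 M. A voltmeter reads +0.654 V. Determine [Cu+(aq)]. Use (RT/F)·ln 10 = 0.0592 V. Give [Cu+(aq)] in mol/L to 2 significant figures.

0.00049 M

The Cu⁺/Cu couple has the larger reduction potential, so it is the cathode: E°cell = +0.52 − (−0.35) = +0.87 V and n = 1.
From the Nernst equation, log Q = n(E° − E)/0.0592 = 1·(+0.87 − (+0.654))/0.0592 = 3.649.
For Cu+(aq) + Tl(s) → Cu(s) + Tl+(aq), the reaction quotient is Q = [Tl+(aq)] / [Cu+(aq)].
Solving for the unknown gives log [Cu+(aq)] = −3.307, so [Cu+(aq)] ≈ 0.00049 M.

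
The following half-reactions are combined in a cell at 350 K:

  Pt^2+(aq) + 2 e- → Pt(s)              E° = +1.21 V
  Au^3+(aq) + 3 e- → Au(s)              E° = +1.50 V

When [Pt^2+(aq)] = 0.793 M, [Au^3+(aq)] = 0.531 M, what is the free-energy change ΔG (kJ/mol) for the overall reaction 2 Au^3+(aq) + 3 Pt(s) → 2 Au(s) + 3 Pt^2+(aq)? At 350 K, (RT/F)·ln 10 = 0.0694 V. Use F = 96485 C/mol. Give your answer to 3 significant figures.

−166 kJ/mol

The standard cell potential is +1.50 − (+1.21) = +0.29 V, with n = 6 electrons in the balanced equation.
Here Q = [Pt^2+(aq)]^3 / [Au^3+(aq)]^2 = 1.77 (log Q = 0.248), giving E = +0.29 − (0.0694/6)·(0.248) = +0.2871 V.
Finally ΔG = −nFE = −(6)(96485 C/mol)(+0.2871 V) = −166 kJ/mol.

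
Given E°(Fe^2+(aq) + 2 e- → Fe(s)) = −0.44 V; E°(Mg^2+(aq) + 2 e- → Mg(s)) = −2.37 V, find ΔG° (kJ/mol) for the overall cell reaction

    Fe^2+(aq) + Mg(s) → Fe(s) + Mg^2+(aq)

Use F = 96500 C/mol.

In the reaction as written Fe^2+(aq) is reduced, so the Fe²⁺/Fe couple is the cathode and Mg²⁺/Mg is the anode.
E°cell = −0.44 − (−2.37) = +1.93 V; balancing electrons gives n = 2.
ΔG° = −nFE°cell = −(2)(96500)(+1.93) J/mol = −372 kJ/mol.

−372 kJ/mol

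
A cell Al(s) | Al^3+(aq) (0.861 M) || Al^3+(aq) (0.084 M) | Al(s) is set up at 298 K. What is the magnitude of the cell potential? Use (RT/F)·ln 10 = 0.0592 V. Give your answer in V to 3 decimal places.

For a concentration cell E°cell = 0, since both electrodes use the same couple.
The compartment with the higher Al^3+(aq) concentration (0.861 M) acts as the cathode; ions are reduced there and produced at the dilute (0.084 M) anode.
With n = 3, Ecell = −(0.0592/3)·log([dilute]/[conc]) = −(0.0592/3)·log(0.084/0.861) = +0.020 V.

0.020 V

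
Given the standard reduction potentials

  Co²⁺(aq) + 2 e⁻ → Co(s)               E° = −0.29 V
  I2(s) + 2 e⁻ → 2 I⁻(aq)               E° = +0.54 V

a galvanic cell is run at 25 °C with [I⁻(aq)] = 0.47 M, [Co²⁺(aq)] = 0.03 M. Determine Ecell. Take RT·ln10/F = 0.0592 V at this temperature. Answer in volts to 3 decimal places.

The I₂/I⁻ couple has the more positive E°, so it is the cathode; Co²⁺/Co is the anode.
E°cell = E°cat − E°an = +0.54 − (−0.29) = +0.83 V; n = 2.
For the overall reaction I2(s) + Co(s) → 2 I⁻(aq) + Co²⁺(aq), Q = [I⁻(aq)]^2·[Co²⁺(aq)] = 0.00663, giving log Q = −2.179.
E = E° − (0.0592/n)·log Q = +0.83 − (0.0592/2)(−2.179) = +0.894 V.

+0.894 V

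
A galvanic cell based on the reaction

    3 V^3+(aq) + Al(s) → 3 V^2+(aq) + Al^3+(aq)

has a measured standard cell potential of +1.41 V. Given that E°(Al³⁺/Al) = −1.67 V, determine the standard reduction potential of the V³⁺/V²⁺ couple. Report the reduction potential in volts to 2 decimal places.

In the reaction as written the V³⁺/V²⁺ couple is reduced (cathode) and Al³⁺/Al is oxidized (anode), so E°cell = E°(V³⁺/V²⁺) − E°(Al³⁺/Al).
E°(V³⁺/V²⁺) = E°cell + E°(anode) = +1.41 + (−1.67) = −0.26 V.

−0.26 V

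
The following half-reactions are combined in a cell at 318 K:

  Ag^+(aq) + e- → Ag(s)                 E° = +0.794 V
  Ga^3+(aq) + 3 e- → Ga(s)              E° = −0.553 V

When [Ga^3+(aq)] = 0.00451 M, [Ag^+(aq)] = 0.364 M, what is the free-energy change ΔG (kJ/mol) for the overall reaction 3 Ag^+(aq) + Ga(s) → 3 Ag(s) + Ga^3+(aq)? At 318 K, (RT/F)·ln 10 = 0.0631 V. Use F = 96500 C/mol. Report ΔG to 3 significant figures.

E°cell = +0.794 − (−0.553) = +1.347 V; the balanced reaction transfers n = 3 electrons.
Q = [Ga^3+(aq)] / [Ag^+(aq)]^3 = 0.0935, so log Q = −1.029 and E = +1.347 − (0.0631/3)(−1.029) = +1.3686 V.
Finally ΔG = −nFE = −(3)(96500 C/mol)(+1.3686 V) = −396 kJ/mol.

−396 kJ/mol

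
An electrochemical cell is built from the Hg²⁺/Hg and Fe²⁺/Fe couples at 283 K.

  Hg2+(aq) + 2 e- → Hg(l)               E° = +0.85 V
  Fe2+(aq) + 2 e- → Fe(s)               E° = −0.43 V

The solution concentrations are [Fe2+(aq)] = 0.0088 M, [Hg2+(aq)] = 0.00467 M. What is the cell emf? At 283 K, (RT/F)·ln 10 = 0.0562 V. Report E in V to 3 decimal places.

+1.272 V

The Hg²⁺/Hg couple has the more positive E°, so it is the cathode; Fe²⁺/Fe is the anode.
E°cell = +0.85 − (−0.43) = +1.28 V, with n = 2 electrons transferred.
Balancing gives Hg2+(aq) + Fe(s) → Hg(l) + Fe2+(aq); hence Q = [Fe2+(aq)] / [Hg2+(aq)] = 1.88 (log Q = 0.275).
E = E° − (0.0562/n)·log Q = +1.28 − (0.0562/2)(0.275) = +1.272 V.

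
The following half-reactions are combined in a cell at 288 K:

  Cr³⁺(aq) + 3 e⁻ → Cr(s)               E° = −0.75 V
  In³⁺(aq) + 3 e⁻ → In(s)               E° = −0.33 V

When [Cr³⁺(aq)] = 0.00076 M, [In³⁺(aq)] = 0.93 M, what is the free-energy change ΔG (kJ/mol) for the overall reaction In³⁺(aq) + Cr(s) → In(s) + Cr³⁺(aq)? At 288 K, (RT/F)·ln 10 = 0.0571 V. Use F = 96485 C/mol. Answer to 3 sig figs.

E°cell = −0.33 − (−0.75) = +0.42 V; the balanced reaction transfers n = 3 electrons.
The reaction quotient is [Cr³⁺(aq)] / [In³⁺(aq)] = 0.000817; by Nernst, E = +0.42 − (0.0571/3)(−3.088) = +0.4788 V.
ΔG = −nFE = −(3)(96485)(+0.4788) J/mol = −139 kJ/mol.

−139 kJ/mol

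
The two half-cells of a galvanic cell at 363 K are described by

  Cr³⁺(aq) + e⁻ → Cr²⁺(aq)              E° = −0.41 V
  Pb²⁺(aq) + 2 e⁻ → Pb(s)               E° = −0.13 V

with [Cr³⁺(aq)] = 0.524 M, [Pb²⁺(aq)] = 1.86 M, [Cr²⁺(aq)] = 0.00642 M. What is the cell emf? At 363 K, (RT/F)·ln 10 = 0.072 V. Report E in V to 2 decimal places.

The Pb²⁺/Pb couple has the more positive E°, so it is the cathode; Cr³⁺/Cr²⁺ is the anode.
The standard potential is −0.13 − (−0.41) = +0.28 V and the balanced reaction transfers n = 2 electrons.
The balanced reaction is Pb²⁺(aq) + 2 Cr²⁺(aq) → Pb(s) + 2 Cr³⁺(aq), so Q = [Cr³⁺(aq)]^2 / ([Pb²⁺(aq)]·[Cr²⁺(aq)]^2) = 3.58×10^3 and log Q = 3.554.
E = E° − (0.072/n)·log Q = +0.28 − (0.072/2)(3.554) = +0.15 V.

+0.15 V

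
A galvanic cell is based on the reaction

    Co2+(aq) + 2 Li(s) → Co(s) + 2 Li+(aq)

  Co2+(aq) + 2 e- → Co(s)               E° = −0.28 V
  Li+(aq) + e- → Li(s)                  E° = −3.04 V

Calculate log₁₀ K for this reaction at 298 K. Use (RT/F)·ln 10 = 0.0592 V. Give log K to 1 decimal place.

log K = 93.2

The Co²⁺/Co couple is reduced (cathode); E°cell = −0.28 − (−3.04) = +2.76 V with n = 2.
At equilibrium E = 0, so log K = nE°cell / 0.0592 = (2)(+2.76) / 0.0592 = 93.2.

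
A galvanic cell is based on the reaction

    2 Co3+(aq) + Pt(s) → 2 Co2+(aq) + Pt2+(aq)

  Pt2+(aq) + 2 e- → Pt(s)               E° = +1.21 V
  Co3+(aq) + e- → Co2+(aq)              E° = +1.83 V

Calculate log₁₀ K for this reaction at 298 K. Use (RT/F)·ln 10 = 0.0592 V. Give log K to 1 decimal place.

The Co³⁺/Co²⁺ couple is reduced (cathode); E°cell = +1.83 − (+1.21) = +0.62 V with n = 2.
At equilibrium E = 0, so log K = nE°cell / 0.0592 = (2)(+0.62) / 0.0592 = 20.9.

log K = 20.9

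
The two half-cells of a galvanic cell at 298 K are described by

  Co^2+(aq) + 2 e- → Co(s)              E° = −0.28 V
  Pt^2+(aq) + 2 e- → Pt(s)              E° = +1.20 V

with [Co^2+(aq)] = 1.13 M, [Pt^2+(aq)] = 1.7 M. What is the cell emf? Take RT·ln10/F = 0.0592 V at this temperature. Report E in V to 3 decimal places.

Pt²⁺/Pt is reduced (cathode, E° = +1.20 V) and Co²⁺/Co is oxidized (anode).
E°cell = +1.20 − (−0.28) = +1.48 V, with n = 2 electrons transferred.
The balanced reaction is Pt^2+(aq) + Co(s) → Pt(s) + Co^2+(aq), so Q = [Co^2+(aq)] / [Pt^2+(aq)] = 0.665 and log Q = −0.177.
E = E° − (0.0592/n)·log Q = +1.48 − (0.0592/2)(−0.177) = +1.485 V.

+1.485 V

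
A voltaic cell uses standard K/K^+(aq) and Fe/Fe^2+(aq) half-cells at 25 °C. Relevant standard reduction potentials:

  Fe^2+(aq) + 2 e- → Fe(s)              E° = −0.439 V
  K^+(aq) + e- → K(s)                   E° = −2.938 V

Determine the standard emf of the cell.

The Fe²⁺/Fe couple has the higher E°, so Fe ion is reduced (cathode) and K is oxidized (anode).
E°cell = E°(cathode) − E°(anode) = −0.439 − (−2.938) = +2.499 V.

+2.499 V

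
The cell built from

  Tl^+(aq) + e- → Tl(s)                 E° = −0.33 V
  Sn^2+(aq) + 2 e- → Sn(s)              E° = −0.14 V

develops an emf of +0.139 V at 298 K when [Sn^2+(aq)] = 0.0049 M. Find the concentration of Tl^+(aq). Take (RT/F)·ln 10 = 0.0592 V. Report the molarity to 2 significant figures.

With Sn²⁺/Sn at the cathode and Tl⁺/Tl at the anode, E°cell = −0.14 − (−0.33) = +0.19 V (n = 2).
Since E = E° − (0.0592/n)·log Q, log Q = n(E° − E)/0.0592 = 1.723.
For Sn^2+(aq) + 2 Tl(s) → Sn(s) + 2 Tl^+(aq), the reaction quotient is Q = [Tl^+(aq)]^2 / [Sn^2+(aq)].
Substituting the known concentrations and solving, log [Tl^+(aq)] = −0.293 and [Tl^+(aq)] = 0.51 M.

0.51 M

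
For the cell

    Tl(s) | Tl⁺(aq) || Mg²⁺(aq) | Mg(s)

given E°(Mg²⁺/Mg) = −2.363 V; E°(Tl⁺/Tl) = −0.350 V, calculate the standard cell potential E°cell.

By convention the left-hand electrode in cell notation is the anode (oxidation) and the right-hand electrode is the cathode (reduction).
E°cell = E°(right) − E°(left) = −2.363 − (−0.350) = −2.013 V.
The negative sign shows that, as written, the cell would require an external voltage to drive the reaction.

−2.013 V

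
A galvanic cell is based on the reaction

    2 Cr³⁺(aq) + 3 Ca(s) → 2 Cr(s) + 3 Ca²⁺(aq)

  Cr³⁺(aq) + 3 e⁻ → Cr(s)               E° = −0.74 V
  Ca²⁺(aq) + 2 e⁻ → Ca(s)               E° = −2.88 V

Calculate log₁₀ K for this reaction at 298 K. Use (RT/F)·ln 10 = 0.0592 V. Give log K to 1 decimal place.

The Cr³⁺/Cr couple is reduced (cathode); E°cell = −0.74 − (−2.88) = +2.14 V with n = 6.
At equilibrium E = 0, so log K = nE°cell / 0.0592 = (6)(+2.14) / 0.0592 = 216.9.

log K = 216.9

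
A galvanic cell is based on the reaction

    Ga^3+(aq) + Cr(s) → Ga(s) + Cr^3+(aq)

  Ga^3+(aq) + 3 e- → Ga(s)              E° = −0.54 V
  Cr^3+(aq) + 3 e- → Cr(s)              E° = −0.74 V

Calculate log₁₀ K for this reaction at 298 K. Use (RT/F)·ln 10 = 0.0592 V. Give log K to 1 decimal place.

The Ga³⁺/Ga couple is reduced (cathode); E°cell = −0.54 − (−0.74) = +0.20 V with n = 3.
At equilibrium E = 0, so log K = nE°cell / 0.0592 = (3)(+0.20) / 0.0592 = 10.1.

log K = 10.1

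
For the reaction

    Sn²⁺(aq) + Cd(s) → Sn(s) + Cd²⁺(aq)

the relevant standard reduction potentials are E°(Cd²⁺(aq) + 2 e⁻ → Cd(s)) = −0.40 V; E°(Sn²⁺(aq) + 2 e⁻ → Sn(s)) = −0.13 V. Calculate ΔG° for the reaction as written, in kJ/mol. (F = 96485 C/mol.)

In the reaction as written Sn²⁺(aq) is reduced, so the Sn²⁺/Sn couple is the cathode and Cd²⁺/Cd is the anode.
E°cell = −0.13 − (−0.40) = +0.27 V; balancing electrons gives n = 2.
ΔG° = −nFE°cell = −(2)(96485)(+0.27) J/mol = −52.1 kJ/mol.

−52.1 kJ/mol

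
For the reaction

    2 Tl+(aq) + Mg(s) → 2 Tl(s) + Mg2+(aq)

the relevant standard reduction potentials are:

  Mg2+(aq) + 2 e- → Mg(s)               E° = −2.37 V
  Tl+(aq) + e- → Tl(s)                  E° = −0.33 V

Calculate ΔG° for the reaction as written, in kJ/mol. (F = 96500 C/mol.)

In the reaction as written Tl+(aq) is reduced, so the Tl⁺/Tl couple is the cathode and Mg²⁺/Mg is the anode.
E°cell = −0.33 − (−2.37) = +2.04 V; balancing electrons gives n = 2.
ΔG° = −nFE°cell = −(2)(96500)(+2.04) J/mol = −394 kJ/mol.

−394 kJ/mol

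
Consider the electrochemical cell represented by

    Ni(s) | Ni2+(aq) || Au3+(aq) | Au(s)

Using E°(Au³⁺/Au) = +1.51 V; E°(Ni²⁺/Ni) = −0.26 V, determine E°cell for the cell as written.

By convention the left-hand electrode in cell notation is the anode (oxidation) and the right-hand electrode is the cathode (reduction).
E°cell = E°(right) − E°(left) = +1.51 − (−0.26) = +1.77 V.

+1.77 V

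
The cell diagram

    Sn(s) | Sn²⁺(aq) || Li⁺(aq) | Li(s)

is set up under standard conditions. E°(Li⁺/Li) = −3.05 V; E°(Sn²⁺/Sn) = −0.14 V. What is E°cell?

−2.91 V

By convention the left-hand electrode in cell notation is the anode (oxidation) and the right-hand electrode is the cathode (reduction).
E°cell = E°(right) − E°(left) = −3.05 − (−0.14) = −2.91 V.
The negative sign shows that, as written, the cell would require an external voltage to drive the reaction.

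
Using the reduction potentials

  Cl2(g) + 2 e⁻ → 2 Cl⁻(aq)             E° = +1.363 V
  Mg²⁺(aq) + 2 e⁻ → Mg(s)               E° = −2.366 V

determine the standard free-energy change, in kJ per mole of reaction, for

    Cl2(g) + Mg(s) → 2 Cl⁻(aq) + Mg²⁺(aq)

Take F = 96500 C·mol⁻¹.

In the reaction as written Cl2(g) is reduced, so the Cl₂/Cl⁻ couple is the cathode and Mg²⁺/Mg is the anode.
E°cell = +1.363 − (−2.366) = +3.729 V; balancing electrons gives n = 2.
ΔG° = −nFE°cell = −(2)(96500)(+3.729) J/mol = −720 kJ/mol.

−720 kJ/mol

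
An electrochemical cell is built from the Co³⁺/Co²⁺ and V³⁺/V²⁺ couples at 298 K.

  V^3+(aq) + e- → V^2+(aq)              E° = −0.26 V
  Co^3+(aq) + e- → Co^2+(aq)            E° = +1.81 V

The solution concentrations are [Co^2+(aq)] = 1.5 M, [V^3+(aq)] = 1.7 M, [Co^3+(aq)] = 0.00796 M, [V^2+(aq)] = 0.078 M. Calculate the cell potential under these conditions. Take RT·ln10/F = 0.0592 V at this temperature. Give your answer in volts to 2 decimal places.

Since E°(Co³⁺/Co²⁺) > E°(V³⁺/V²⁺), Co³⁺/Co²⁺ serves as the cathode.
The standard potential is +1.81 − (−0.26) = +2.07 V and the balanced reaction transfers n = 1 electron.
Balancing gives Co^3+(aq) + V^2+(aq) → Co^2+(aq) + V^3+(aq); hence Q = ([Co^2+(aq)]·[V^3+(aq)]) / ([Co^3+(aq)]·[V^2+(aq)]) = 4.11×10^3 (log Q = 3.614).
Applying E = E° − (RT ln10/nF)·log Q gives +2.07 − (0.0592/1)(3.614) = +1.86 V.

+1.86 V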